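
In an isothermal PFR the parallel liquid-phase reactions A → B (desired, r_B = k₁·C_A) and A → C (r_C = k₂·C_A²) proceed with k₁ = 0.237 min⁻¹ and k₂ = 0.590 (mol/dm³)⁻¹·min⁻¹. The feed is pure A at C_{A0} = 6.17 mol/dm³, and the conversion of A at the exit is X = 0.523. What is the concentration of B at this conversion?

0.271 mol/dm³

C_A = C_{A0}(1−X) = 2.943 mol/dm³.
Along a PFR/batch, dC_B/dC_A = −r_B/(r_B+r_C) = −k₁/(k₁+k₂·C_A).
Integrating from C_{A0} to C_A: C_B = (0.237/0.590)·ln[(0.237+0.590·6.17)/(0.237+0.590·2.94)] = 0.4017·ln(3.877/1.973) = 0.2713 mol/dm³.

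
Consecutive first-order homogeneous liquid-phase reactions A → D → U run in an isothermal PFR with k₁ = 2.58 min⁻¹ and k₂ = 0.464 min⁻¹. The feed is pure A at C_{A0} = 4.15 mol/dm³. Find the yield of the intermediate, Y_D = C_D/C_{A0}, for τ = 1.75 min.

0.528

The intermediate concentration in a first-order A→B→C sequence is C_D = k₁C_{A0}(e^(−k₁τ) − e^(−k₂τ))/(k₂−k₁).
e^(−k₁τ) = e^(−2.58×1.75) = e^(−4.515) = 0.01094; e^(−k₂τ) = e^(−0.8120) = 0.4440.
C_D = 2.58×4.15/(0.464−2.58) × (0.01094−0.4440) = (-5.060)×(-0.4330) = 2.191 mol/dm³.
Y_D = C_D/C_{A0} = 2.191/4.15 = 0.528.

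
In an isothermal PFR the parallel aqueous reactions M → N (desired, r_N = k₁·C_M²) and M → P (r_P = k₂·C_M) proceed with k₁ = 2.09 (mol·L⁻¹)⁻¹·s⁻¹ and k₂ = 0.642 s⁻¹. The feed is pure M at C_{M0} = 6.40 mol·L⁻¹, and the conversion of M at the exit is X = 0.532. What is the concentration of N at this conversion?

3.19 mol·L⁻¹

C_M = C_{M0}(1−X) = 2.995 mol·L⁻¹.
Along a PFR/batch, dC_P/dC_M = −r_P/(r_N+r_P) = −k₂/(k₂+k₁·C_M).
Integrating from C_{M0} to C_M: C_P = (0.642/2.09)·ln[(0.642+2.09·6.40)/(0.642+2.09·3.00)] = 0.3072·ln(14.02/6.902) = 0.2176 mol·L⁻¹.
Then C_N = (C_{M0}−C_M) − C_P = 3.405 − 0.2176 = 3.187 mol·L⁻¹.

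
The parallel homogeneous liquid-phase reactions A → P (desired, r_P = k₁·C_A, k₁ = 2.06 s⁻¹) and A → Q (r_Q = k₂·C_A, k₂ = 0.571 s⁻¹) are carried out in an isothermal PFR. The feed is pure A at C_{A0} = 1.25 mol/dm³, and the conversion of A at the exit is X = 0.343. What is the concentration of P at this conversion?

0.336 mol/dm³

C_A = C_{A0}(1−X) = 0.8213 mol/dm³.
Both paths are first order in A, so the instantaneous fraction to P is constant: dC_P/d(−C_A) = k₁/(k₁+k₂) = 0.7830.
C_P = 0.7830·(C_{A0}−C_A) = 0.7830×0.4287 = 0.336 mol/dm³.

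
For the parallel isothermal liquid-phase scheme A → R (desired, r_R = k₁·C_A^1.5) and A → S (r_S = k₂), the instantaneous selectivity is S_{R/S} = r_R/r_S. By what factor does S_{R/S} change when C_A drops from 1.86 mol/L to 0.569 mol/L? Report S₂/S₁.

0.169

S_{R/S} = (k₁/k₂)·C_A^1.5, so S₂/S₁ = (C_{A,2}/C_{A,1})^1.5.
= (0.569/1.86)^1.5 = (0.3059)^1.5 = 0.169.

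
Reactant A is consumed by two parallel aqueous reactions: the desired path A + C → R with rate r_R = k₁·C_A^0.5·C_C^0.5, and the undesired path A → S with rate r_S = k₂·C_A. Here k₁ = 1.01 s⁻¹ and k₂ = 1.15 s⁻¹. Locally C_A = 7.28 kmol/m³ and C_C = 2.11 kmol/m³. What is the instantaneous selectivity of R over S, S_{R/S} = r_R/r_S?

S_{R/S} = r_R/r_S = (k₁·C_A^0.5·C_C^0.5)/(k₂·C_A) = (k₁/k₂)·C_A^-0.5·C_C^0.5.
= (1.01×7.280^0.5×2.110^0.5) / (1.15×7.280) = 3.958/8.372 = 0.473.
The undesired path is higher order in A, so low C_A (CSTR or dilute feed) favours R.

0.473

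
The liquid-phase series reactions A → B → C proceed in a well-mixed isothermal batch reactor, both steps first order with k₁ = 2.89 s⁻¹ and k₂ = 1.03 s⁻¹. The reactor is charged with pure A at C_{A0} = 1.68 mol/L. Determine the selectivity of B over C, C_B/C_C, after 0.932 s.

The intermediate concentration in a first-order A→B→C sequence is C_B = k₁C_{A0}(e^(−k₁t) − e^(−k₂t))/(k₂−k₁).
e^(−k₁t) = e^(−2.89×0.932) = e^(−2.693) = 0.06765; e^(−k₂t) = e^(−0.9600) = 0.3829.
C_B = 2.89×1.68/(1.03−2.89) × (0.06765−0.3829) = (-2.610)×(-0.3153) = 0.8229 mol/L.
C_A = C_{A0}e^(−k₁t) = 0.1136 mol/L, so C_C = C_{A0}−C_A−C_B = 0.7434 mol/L; C_B/C_C = 1.11.

1.11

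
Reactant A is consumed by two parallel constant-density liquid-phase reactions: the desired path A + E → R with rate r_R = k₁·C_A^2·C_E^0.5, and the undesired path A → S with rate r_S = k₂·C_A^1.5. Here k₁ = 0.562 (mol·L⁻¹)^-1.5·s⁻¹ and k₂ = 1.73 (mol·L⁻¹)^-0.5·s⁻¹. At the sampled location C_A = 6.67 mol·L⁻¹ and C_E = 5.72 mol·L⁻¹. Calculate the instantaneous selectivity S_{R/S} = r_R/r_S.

S_{R/S} = r_R/r_S = (k₁·C_A^2·C_E^0.5)/(k₂·C_A^1.5) = (k₁/k₂)·C_A^0.5·C_E^0.5.
= (0.562×6.670^2×5.720^0.5) / (1.73×6.670^1.5) = 59.80/29.80 = 2.01.

2.01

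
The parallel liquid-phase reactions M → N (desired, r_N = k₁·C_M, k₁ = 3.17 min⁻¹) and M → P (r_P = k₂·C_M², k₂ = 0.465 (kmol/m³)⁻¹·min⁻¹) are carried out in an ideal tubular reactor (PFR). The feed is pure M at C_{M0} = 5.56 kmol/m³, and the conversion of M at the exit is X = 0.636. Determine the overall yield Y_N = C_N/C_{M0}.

C_M = C_{M0}(1−X) = 2.024 kmol/m³.
Along a PFR/batch, dC_N/dC_M = −r_N/(r_N+r_P) = −k₁/(k₁+k₂·C_M).
Integrating from C_{M0} to C_M: C_N = (3.17/0.465)·ln[(3.17+0.465·5.56)/(3.17+0.465·2.02)] = 6.817·ln(5.755/4.111) = 2.294 kmol/m³.
Y_N = C_N/C_{M0} = 2.294/5.56 = 0.413.

0.413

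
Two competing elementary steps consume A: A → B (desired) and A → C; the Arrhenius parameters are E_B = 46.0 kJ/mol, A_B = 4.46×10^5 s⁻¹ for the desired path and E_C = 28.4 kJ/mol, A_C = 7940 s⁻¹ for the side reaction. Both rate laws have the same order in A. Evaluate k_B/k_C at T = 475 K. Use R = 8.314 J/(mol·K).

k_B/k_C = (A_B/A_C)·exp[−(E_B−E_C)/(RT)] = (A_B/A_C)·exp[(E_C−E_B)/(RT)].
(E_C−E_B)/(RT) = (28.4−46.0)×10³/(8.314×475) = -17600/3949 = -4.457.
k_B/k_C = (4.46×10^5/7940)·exp(-4.457) = 56.17 × 0.01160 = 0.652.
Since E_B > E_C, raising the temperature improves selectivity toward B.

0.652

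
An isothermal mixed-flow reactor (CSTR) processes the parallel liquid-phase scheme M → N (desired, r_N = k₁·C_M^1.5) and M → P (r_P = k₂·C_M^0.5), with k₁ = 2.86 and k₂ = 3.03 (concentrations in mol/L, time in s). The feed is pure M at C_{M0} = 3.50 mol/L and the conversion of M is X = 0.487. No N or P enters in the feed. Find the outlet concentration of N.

Exit C_M = C_{M0}(1−X) = 3.50×0.513 = 1.796 mol/L.
Rates in a CSTR are evaluated at the outlet concentration: r_N = 2.86×1.796^1.5 = 6.881, r_P = 3.03×1.796^0.5 = 4.060.
Fraction of consumed M going to N: r_N/(r_N+r_P) = 0.6289.
C_N = 0.6289·C_{M0}·X = 0.6289×3.50×0.487 = 1.07 mol/L.

1.07 mol/L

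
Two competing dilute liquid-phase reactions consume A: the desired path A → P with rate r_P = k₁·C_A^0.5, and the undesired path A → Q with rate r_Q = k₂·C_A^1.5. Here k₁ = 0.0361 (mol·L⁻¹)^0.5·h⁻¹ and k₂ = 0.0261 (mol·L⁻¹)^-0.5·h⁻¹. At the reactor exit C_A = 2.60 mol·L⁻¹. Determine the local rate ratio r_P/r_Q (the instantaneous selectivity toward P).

S_{P/Q} = r_P/r_Q = (k₁·C_A^0.5)/(k₂·C_A^1.5) = (k₁/k₂)·C_A⁻¹.
= (0.0361×2.600^0.5) / (0.0261×2.600^1.5) = 0.05821/0.1094 = 0.532.

0.532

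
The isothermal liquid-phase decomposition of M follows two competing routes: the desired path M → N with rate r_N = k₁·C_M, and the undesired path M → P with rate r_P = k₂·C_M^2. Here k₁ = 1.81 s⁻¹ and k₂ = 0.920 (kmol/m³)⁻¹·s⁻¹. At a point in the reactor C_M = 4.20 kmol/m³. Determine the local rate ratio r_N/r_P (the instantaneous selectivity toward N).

S_{N/P} = r_N/r_P = (k₁·C_M)/(k₂·C_M^2) = (k₁/k₂)·C_M⁻¹.
= (1.81×4.200) / (0.920×4.200^2) = 7.602/16.23 = 0.468.
The undesired path is higher order in M, so low C_M (CSTR or dilute feed) favours N.

0.468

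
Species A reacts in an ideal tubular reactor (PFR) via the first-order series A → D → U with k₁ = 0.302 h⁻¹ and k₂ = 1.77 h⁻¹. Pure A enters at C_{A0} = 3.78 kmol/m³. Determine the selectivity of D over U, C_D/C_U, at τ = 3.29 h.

0.136

The intermediate concentration in a first-order A→B→C sequence is C_D = k₁C_{A0}(e^(−k₁τ) − e^(−k₂τ))/(k₂−k₁).
e^(−k₁τ) = e^(−0.302×3.29) = e^(−0.9936) = 0.3702; e^(−k₂τ) = e^(−5.823) = 0.002958.
C_D = 0.302×3.78/(1.77−0.302) × (0.3702−0.002958) = 0.7776×0.3673 = 0.2856 kmol/m³.
C_A = C_{A0}e^(−k₁τ) = 1.400 kmol/m³, so C_U = C_{A0}−C_A−C_D = 2.095 kmol/m³; C_D/C_U = 0.136.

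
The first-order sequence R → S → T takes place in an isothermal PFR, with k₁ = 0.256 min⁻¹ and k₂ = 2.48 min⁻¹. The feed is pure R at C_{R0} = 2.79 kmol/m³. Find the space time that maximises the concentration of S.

1.02 min

For first-order series the maximum of C_S occurs at τ_opt = ln(k₂/k₁)/(k₂−k₁).
= ln(2.48/0.256)/(2.48−0.256) = ln(9.688)/2.224 = 2.271/2.224 = 1.02 min.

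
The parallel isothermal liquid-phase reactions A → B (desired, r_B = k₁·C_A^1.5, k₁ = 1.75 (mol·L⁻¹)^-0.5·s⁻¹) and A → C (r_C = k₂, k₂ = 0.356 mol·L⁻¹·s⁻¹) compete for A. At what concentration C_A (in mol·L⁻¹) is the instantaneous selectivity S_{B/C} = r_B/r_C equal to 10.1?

1.62 mol·L⁻¹

S_{B/C} = (k₁/k₂)·C_A^1.5 ⇒ C_A = (S·k₂/k₁)^(1/1.5).
= (10.1×0.356/1.75)^(0.6667) = (2.055)^(0.6667) = 1.62 mol·L⁻¹.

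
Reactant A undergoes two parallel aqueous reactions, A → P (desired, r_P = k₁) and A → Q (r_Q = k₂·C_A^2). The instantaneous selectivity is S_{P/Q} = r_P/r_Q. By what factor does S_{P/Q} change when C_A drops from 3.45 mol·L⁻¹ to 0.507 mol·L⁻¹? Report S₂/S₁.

S_{P/Q} = (k₁/k₂)·C_A^-2, so S₂/S₁ = (C_{A,2}/C_{A,1})^-2.
= (0.507/3.45)^(-2) = (0.1470)^(-2) = 46.3.

46.3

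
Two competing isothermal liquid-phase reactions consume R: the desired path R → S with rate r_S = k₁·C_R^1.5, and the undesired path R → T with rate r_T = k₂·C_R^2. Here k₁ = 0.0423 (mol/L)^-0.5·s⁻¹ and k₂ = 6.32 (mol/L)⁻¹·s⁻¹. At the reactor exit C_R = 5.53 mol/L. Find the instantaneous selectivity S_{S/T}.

0.00285

S_{S/T} = r_S/r_T = (k₁·C_R^1.5)/(k₂·C_R^2) = (k₁/k₂)·C_R^-0.5.
= (0.0423×5.530^1.5) / (6.32×5.530^2) = 0.5501/193.3 = 0.00285.
The undesired path is higher order in R, so low C_R (CSTR or dilute feed) favours S.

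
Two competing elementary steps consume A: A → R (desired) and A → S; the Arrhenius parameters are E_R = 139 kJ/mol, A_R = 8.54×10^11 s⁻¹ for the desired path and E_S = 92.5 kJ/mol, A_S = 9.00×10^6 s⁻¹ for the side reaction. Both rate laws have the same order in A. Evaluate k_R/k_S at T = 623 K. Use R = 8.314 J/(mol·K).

Since both paths have the same order in A, the concentration cancels and S_{R/S} = k_R/k_S = (A_R/A_S)·exp[(E_S−E_R)/(RT)].
(E_S−E_R)/(RT) = (92.5−139)×10³/(8.314×623) = -46500/5180 = -8.977.
k_R/k_S = (8.54×10^11/9.00×10^6)·exp(-8.977) = 94889 × 1.262×10^-4 = 12.0.
Since E_R > E_S, raising the temperature improves selectivity toward R.

12.0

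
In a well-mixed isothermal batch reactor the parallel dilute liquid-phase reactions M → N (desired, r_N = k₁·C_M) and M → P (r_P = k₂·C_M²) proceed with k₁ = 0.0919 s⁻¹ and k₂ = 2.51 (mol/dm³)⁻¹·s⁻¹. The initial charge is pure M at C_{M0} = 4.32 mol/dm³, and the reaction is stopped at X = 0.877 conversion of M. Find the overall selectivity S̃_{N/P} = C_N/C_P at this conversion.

0.0201

C_M = C_{M0}(1−X) = 0.5314 mol/dm³.
Along a PFR/batch, dC_N/dC_M = −r_N/(r_N+r_P) = −k₁/(k₁+k₂·C_M).
Integrating from C_{M0} to C_M: C_N = (0.0919/2.51)·ln[(0.0919+2.51·4.32)/(0.0919+2.51·0.531)] = 0.03661·ln(10.94/1.426) = 0.07460 mol/dm³.
C_P = (C_{M0}−C_M)−C_N = 3.714 mol/dm³; S̃_{N/P} = 0.07460/3.714 = 0.0201.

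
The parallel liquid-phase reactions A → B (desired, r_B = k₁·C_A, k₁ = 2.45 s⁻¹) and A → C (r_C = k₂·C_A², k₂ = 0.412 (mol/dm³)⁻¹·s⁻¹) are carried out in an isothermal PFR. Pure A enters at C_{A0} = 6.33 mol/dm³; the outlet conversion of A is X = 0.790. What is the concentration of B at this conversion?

3.11 mol/dm³

C_A = C_{A0}(1−X) = 1.329 mol/dm³.
Along a PFR/batch, dC_B/dC_A = −r_B/(r_B+r_C) = −k₁/(k₁+k₂·C_A).
Integrating from C_{A0} to C_A: C_B = (2.45/0.412)·ln[(2.45+0.412·6.33)/(2.45+0.412·1.33)] = 5.947·ln(5.058/2.998) = 3.111 mol/dm³.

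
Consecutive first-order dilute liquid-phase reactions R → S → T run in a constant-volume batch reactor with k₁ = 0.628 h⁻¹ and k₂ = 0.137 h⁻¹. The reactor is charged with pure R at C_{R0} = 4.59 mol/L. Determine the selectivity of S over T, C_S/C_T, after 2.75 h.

The intermediate concentration in a first-order A→B→C sequence is C_S = k₁C_{R0}(e^(−k₁t) − e^(−k₂t))/(k₂−k₁).
e^(−k₁t) = e^(−0.628×2.75) = e^(−1.727) = 0.1778; e^(−k₂t) = e^(−0.3768) = 0.6861.
C_S = 0.628×4.59/(0.137−0.628) × (0.1778−0.6861) = (-5.871)×(-0.5083) = 2.984 mol/L.
C_R = C_{R0}e^(−k₁t) = 0.8162 mol/L, so C_T = C_{R0}−C_R−C_S = 0.7899 mol/L; C_S/C_T = 3.78.

3.78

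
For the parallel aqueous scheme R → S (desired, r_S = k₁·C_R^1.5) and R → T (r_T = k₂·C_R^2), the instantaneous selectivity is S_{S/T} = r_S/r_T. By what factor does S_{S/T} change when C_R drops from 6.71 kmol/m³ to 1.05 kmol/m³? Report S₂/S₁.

S_{S/T} = (k₁/k₂)·C_R^-0.5, so S₂/S₁ = (C_{R,2}/C_{R,1})^-0.5.
= (1.05/6.71)^(-0.5) = (0.1565)^(-0.5) = 2.53.

2.53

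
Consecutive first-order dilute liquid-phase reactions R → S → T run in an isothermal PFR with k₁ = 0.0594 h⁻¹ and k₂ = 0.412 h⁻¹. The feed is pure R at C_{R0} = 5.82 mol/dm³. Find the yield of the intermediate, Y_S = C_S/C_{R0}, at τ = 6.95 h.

0.102

The intermediate concentration in a first-order A→B→C sequence is C_S = k₁C_{R0}(e^(−k₁τ) − e^(−k₂τ))/(k₂−k₁).
e^(−k₁τ) = e^(−0.0594×6.95) = e^(−0.4128) = 0.6618; e^(−k₂τ) = e^(−2.863) = 0.05707.
C_S = 0.0594×5.82/(0.412−0.0594) × (0.6618−0.05707) = 0.9805×0.6047 = 0.5929 mol/dm³.
Y_S = C_S/C_{R0} = 0.5929/5.82 = 0.102.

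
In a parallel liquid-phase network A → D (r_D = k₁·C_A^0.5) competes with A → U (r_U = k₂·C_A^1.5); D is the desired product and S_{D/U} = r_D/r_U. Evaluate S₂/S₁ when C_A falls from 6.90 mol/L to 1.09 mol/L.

6.33

S_{D/U} = (k₁/k₂)·C_A⁻¹, so S₂/S₁ = (C_{A,2}/C_{A,1})⁻¹.
= 6.90/1.09 = 6.33.
Selectivity toward D rises as C_A falls — low-concentration operation is favoured.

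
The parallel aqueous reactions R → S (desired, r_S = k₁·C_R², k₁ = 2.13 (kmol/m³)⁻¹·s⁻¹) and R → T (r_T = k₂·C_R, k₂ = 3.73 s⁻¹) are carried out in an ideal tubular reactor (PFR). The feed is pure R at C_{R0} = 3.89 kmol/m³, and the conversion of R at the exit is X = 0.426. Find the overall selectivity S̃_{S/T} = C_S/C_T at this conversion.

C_R = C_{R0}(1−X) = 2.233 kmol/m³.
Along a PFR/batch, dC_T/dC_R = −r_T/(r_S+r_T) = −k₂/(k₂+k₁·C_R).
Integrating from C_{R0} to C_R: C_T = (3.73/2.13)·ln[(3.73+2.13·3.89)/(3.73+2.13·2.23)] = 1.751·ln(12.02/8.486) = 0.6091 kmol/m³.
Then C_S = (C_{R0}−C_R) − C_T = 1.657 − 0.6091 = 1.048 kmol/m³.
S̃_{S/T} = C_S/C_T = 1.048/0.6091 = 1.72.

1.72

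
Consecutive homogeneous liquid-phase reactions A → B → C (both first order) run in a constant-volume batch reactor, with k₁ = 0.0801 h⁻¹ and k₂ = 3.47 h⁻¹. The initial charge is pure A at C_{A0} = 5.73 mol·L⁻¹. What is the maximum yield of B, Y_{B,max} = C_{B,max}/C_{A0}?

At the optimum, C_{B,max}/C_{A0} = (k₁/k₂)^[k₂/(k₂−k₁)].
= (0.0801/3.47)^(3.47/(3.47−0.0801)) = (0.02308)^(1.024) = 0.02112.

0.0211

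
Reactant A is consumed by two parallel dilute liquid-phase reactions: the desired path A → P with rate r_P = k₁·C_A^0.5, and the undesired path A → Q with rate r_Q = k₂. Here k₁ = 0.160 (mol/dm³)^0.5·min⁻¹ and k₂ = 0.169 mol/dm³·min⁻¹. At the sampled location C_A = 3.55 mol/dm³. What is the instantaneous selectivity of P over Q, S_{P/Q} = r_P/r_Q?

1.78

S_{P/Q} = r_P/r_Q = (k₁·C_A^0.5)/(k₂) = (k₁/k₂)·C_A^0.5.
= (0.160×3.550^0.5) / (0.169) = 0.3015/0.1690 = 1.78.
Since the desired path is higher order in A, keeping C_A high (PFR or concentrated feed) favours P.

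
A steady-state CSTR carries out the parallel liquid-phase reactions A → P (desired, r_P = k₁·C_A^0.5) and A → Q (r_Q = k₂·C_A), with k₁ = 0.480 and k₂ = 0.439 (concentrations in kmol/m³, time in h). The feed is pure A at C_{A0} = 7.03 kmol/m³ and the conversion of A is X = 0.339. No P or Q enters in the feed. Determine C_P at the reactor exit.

Exit C_A = C_{A0}(1−X) = 7.03×0.661 = 4.647 kmol/m³.
In a CSTR the entire volume is at exit conditions, so r_P = 0.480×4.647^0.5 = 1.035 and r_Q = 0.439×4.647 = 2.040.
Fraction of consumed A going to P: r_P/(r_P+r_Q) = 0.3365.
C_P = 0.3365·C_{A0}·X = 0.3365×7.03×0.339 = 0.802 kmol/m³.

0.802 kmol/m³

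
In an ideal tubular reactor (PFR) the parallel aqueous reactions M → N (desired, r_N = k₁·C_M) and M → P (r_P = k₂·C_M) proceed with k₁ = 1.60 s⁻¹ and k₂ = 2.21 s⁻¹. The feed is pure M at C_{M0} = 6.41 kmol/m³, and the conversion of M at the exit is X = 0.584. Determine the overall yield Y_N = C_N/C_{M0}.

0.245

C_M = C_{M0}(1−X) = 2.667 kmol/m³.
Both paths are first order in M, so the instantaneous fraction to N is constant: dC_N/d(−C_M) = k₁/(k₁+k₂) = 0.4199.
C_N = 0.4199·(C_{M0}−C_M) = 0.4199×3.743 = 1.57 kmol/m³.
Y_N = C_N/C_{M0} = 1.572/6.41 = 0.245.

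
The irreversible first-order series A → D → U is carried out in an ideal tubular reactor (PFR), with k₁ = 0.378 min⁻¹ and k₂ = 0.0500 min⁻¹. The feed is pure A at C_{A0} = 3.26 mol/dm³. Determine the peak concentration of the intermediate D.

At the optimum, C_{D,max}/C_{A0} = (k₁/k₂)^[k₂/(k₂−k₁)].
= (0.378/0.0500)^(0.0500/(0.0500−0.378)) = (7.560)^(-0.1524) = 0.7346.
C_{D,max} = 0.7346×3.26 = 2.39 mol/dm³.

2.39 mol/dm³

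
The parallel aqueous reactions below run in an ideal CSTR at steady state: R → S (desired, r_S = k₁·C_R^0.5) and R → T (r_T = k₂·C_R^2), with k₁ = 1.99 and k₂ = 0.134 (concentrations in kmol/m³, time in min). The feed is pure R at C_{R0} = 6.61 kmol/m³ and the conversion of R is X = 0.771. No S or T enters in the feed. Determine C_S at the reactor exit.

Exit C_R = C_{R0}(1−X) = 6.61×0.229 = 1.514 kmol/m³.
Rates in a CSTR are evaluated at the outlet concentration: r_S = 1.99×1.514^0.5 = 2.448, r_T = 0.134×1.514^2 = 0.3070.
Fraction of consumed R going to S: r_S/(r_S+r_T) = 0.8886.
C_S = 0.8886·C_{R0}·X = 0.8886×6.61×0.771 = 4.53 kmol/m³.

4.53 kmol/m³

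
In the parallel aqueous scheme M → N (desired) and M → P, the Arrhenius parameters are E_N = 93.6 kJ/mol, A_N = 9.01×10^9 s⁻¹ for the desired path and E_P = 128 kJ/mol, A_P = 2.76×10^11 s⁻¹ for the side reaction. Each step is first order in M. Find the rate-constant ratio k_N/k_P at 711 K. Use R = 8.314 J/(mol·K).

11.0

k_N/k_P = (A_N/A_P)·exp[−(E_N−E_P)/(RT)] = (A_N/A_P)·exp[(E_P−E_N)/(RT)].
(E_P−E_N)/(RT) = (128−93.6)×10³/(8.314×711) = 34400/5911 = 5.819.
k_N/k_P = (9.01×10^9/2.76×10^11)·exp(5.819) = 0.03264 × 336.8 = 11.0.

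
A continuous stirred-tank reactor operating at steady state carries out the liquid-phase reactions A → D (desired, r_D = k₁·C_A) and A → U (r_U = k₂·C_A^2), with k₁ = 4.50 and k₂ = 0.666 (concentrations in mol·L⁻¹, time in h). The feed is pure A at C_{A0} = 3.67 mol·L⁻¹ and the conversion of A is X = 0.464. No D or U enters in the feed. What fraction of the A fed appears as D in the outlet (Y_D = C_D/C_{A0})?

0.359

Exit C_A = C_{A0}(1−X) = 3.67×0.536 = 1.967 mol·L⁻¹.
A CSTR operates uniformly at the exit composition, giving r_D = 8.852 and r_U = 2.577 (each k·C_A^n at C_A = 1.967).
Fraction of consumed A going to D: r_D/(r_D+r_U) = 0.7745.
C_D = 0.7745·C_{A0}·X = 0.7745×3.67×0.464 = 1.32 mol·L⁻¹; Y_D = C_D/C_{A0} = 0.359.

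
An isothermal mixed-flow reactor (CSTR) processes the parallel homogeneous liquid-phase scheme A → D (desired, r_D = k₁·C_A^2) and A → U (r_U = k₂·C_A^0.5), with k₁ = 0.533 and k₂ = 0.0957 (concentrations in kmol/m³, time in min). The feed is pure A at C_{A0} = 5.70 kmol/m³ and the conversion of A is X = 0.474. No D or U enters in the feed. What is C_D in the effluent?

Exit C_A = C_{A0}(1−X) = 5.70×0.526 = 2.998 kmol/m³.
A CSTR operates uniformly at the exit composition, giving r_D = 4.791 and r_U = 0.1657 (each k·C_A^n at C_A = 2.998).
Fraction of consumed A going to D: r_D/(r_D+r_U) = 0.9666.
C_D = 0.9666·C_{A0}·X = 0.9666×5.70×0.474 = 2.61 kmol/m³.

2.61 kmol/m³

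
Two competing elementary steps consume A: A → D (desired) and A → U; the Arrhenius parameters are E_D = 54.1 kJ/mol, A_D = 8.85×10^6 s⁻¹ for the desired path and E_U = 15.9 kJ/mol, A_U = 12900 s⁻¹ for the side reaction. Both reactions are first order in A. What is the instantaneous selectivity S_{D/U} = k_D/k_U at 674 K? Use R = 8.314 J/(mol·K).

0.751

k_D/k_U = (A_D/A_U)·exp[−(E_D−E_U)/(RT)] = (A_D/A_U)·exp[(E_U−E_D)/(RT)].
(E_U−E_D)/(RT) = (15.9−54.1)×10³/(8.314×674) = -38200/5604 = -6.817.
k_D/k_U = (8.85×10^6/12900)·exp(-6.817) = 686.0 × 0.001095 = 0.751.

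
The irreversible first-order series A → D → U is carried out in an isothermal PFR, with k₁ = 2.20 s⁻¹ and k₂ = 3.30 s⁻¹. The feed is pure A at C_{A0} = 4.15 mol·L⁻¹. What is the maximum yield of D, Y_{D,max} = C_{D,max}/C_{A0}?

Evaluating C_D at τ_opt = ln(k₂/k₁)/(k₂−k₁) gives C_{D,max}/C_{A0} = (k₁/k₂)^[k₂/(k₂−k₁)].
= (2.20/3.30)^(3.30/(3.30−2.20)) = (0.6667)^(3.000) = 0.2963.

0.296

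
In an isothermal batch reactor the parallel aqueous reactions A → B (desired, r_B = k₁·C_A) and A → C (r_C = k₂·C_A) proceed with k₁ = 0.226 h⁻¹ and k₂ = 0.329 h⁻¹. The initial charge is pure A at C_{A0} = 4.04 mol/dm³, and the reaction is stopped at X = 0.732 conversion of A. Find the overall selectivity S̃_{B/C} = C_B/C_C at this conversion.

C_A = C_{A0}(1−X) = 1.083 mol/dm³.
Both paths are first order in A, so the instantaneous fraction to B is constant: dC_B/d(−C_A) = k₁/(k₁+k₂) = 0.4072.
C_B = 0.4072·(C_{A0}−C_A) = 0.4072×2.957 = 1.20 mol/dm³.
C_C = (C_{A0}−C_A)−C_B = 1.753 mol/dm³; S̃_{B/C} = 1.204/1.753 = 0.687.

0.687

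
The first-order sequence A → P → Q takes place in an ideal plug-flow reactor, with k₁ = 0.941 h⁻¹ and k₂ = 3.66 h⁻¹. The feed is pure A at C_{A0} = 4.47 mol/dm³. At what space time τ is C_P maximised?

0.500 h

For first-order series the maximum of C_P occurs at τ_opt = ln(k₂/k₁)/(k₂−k₁).
= ln(3.66/0.941)/(3.66−0.941) = ln(3.889)/2.719 = 1.358/2.719 = 0.500 h.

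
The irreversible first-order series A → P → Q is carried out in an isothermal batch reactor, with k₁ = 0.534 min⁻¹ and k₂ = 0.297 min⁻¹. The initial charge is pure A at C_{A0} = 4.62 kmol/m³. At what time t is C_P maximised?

For first-order series the maximum of C_P occurs at t_opt = ln(k₂/k₁)/(k₂−k₁).
= ln(0.297/0.534)/(0.297−0.534) = ln(0.5562)/-0.2370 = -0.5867/-0.2370 = 2.48 min.

2.48 min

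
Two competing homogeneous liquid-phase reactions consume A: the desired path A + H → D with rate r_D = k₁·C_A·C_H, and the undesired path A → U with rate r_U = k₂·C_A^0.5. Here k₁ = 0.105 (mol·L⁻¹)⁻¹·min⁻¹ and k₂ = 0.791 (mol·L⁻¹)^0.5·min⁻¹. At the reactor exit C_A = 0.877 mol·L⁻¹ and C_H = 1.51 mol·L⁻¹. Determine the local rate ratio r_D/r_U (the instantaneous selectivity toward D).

S_{D/U} = r_D/r_U = (k₁·C_A·C_H)/(k₂·C_A^0.5) = (k₁/k₂)·C_A^0.5·C_H.
= (0.105×0.8770×1.510) / (0.791×0.8770^0.5) = 0.1390/0.7408 = 0.188.
Since the desired path is higher order in A, keeping C_A high (PFR or concentrated feed) favours D.

0.188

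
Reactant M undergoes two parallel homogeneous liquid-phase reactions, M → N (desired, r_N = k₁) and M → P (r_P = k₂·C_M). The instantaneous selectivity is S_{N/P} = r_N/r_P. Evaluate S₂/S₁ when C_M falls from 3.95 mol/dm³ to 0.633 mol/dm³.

6.24

S_{N/P} = (k₁/k₂)·C_M⁻¹, so S₂/S₁ = (C_{M,2}/C_{M,1})⁻¹.
= 3.95/0.633 = 6.24.
Selectivity toward N rises as C_M falls — low-concentration operation is favoured.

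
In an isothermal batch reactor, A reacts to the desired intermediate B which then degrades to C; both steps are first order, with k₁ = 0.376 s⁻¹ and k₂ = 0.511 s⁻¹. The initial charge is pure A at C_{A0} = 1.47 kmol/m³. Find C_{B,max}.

For a first-order series the maximum intermediate yield is C_{B,max}/C_{A0} = (k₁/k₂)^[k₂/(k₂−k₁)].
= (0.376/0.511)^(0.511/(0.511−0.376)) = (0.7358)^(3.785) = 0.3131.
C_{B,max} = 0.3131×1.47 = 0.460 kmol/m³.

0.460 kmol/m³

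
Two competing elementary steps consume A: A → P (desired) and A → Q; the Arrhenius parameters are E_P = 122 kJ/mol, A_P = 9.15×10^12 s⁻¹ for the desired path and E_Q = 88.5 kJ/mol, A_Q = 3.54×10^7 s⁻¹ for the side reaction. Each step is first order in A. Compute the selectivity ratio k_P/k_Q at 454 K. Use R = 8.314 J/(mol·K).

Since both paths have the same order in A, the concentration cancels and S_{P/Q} = k_P/k_Q = (A_P/A_Q)·exp[(E_Q−E_P)/(RT)].
(E_Q−E_P)/(RT) = (88.5−122)×10³/(8.314×454) = -33500/3775 = -8.875.
k_P/k_Q = (9.15×10^12/3.54×10^7)·exp(-8.875) = 2.585×10^5 × 1.398×10^-4 = 36.1.

36.1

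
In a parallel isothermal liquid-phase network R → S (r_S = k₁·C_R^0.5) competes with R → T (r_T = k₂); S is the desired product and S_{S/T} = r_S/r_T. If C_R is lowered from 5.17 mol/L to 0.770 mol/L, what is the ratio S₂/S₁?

S_{S/T} = (k₁/k₂)·C_R^0.5, so S₂/S₁ = (C_{R,2}/C_{R,1})^0.5.
= (0.770/5.17)^0.5 = (0.1489)^0.5 = 0.386.

0.386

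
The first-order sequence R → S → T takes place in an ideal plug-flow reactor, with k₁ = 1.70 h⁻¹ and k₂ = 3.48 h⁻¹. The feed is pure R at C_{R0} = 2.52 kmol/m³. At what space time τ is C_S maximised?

For first-order series the maximum of C_S occurs at τ_opt = ln(k₂/k₁)/(k₂−k₁).
= ln(3.48/1.70)/(3.48−1.70) = ln(2.047)/1.780 = 0.7164/1.780 = 0.402 h.

0.402 h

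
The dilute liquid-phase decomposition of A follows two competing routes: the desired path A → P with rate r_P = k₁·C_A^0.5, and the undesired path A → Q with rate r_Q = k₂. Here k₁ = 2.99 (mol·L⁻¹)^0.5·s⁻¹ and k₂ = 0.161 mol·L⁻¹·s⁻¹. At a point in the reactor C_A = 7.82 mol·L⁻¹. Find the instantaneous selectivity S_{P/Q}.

51.9

S_{P/Q} = r_P/r_Q = (k₁·C_A^0.5)/(k₂) = (k₁/k₂)·C_A^0.5.
= (2.99×7.820^0.5) / (0.161) = 8.361/0.1610 = 51.9.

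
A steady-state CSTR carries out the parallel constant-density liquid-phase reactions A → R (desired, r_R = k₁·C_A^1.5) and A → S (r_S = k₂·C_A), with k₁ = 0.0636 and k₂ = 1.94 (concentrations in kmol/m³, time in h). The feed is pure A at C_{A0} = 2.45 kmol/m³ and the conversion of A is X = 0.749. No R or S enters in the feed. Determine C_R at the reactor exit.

0.0460 kmol/m³

Exit C_A = C_{A0}(1−X) = 2.45×0.251 = 0.6149 kmol/m³.
A CSTR operates uniformly at the exit composition, giving r_R = 0.03067 and r_S = 1.193 (each k·C_A^n at C_A = 0.6149).
Fraction of consumed A going to R: r_R/(r_R+r_S) = 0.02506.
C_R = 0.02506·C_{A0}·X = 0.02506×2.45×0.749 = 0.0460 kmol/m³.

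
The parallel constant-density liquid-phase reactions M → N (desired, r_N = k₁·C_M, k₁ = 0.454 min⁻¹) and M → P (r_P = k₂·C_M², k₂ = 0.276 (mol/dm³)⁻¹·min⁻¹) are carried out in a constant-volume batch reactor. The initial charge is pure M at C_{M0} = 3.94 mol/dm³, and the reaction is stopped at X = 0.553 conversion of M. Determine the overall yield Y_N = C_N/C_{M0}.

C_M = C_{M0}(1−X) = 1.761 mol/dm³.
Along a PFR/batch, dC_N/dC_M = −r_N/(r_N+r_P) = −k₁/(k₁+k₂·C_M).
Integrating from C_{M0} to C_M: C_N = (0.454/0.276)·ln[(0.454+0.276·3.94)/(0.454+0.276·1.76)] = 1.645·ln(1.541/0.9401) = 0.8134 mol/dm³.
Y_N = C_N/C_{M0} = 0.8134/3.94 = 0.206.

0.206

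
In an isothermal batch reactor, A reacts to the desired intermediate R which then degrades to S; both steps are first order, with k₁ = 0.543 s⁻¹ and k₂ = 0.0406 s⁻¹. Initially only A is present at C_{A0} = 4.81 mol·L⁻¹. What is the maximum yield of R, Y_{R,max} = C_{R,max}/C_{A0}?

For a first-order series the maximum intermediate yield is C_{R,max}/C_{A0} = (k₁/k₂)^[k₂/(k₂−k₁)].
= (0.543/0.0406)^(0.0406/(0.0406−0.543)) = (13.37)^(-0.08081) = 0.8109.

0.811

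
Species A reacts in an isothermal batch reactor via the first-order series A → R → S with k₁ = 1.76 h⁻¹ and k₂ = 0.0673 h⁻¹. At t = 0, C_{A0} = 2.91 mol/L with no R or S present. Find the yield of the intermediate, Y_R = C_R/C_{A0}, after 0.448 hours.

0.536

Solving the coupled first-order balances gives C_R(t) = [k₁/(k₂−k₁)]·C_{A0}·(e^(−k₁t) − e^(−k₂t)).
e^(−k₁t) = e^(−1.76×0.448) = e^(−0.7885) = 0.4545; e^(−k₂t) = e^(−0.03015) = 0.9703.
C_R = 1.76×2.91/(0.0673−1.76) × (0.4545−0.9703) = (-3.026)×(-0.5158) = 1.561 mol/L.
Y_R = C_R/C_{A0} = 1.561/2.91 = 0.536.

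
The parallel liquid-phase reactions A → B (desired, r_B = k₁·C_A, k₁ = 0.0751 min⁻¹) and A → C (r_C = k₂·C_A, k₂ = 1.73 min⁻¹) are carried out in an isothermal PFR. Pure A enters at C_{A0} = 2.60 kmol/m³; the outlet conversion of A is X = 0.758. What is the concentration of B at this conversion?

C_A = C_{A0}(1−X) = 0.6292 kmol/m³.
Both paths are first order in A, so the instantaneous fraction to B is constant: dC_B/d(−C_A) = k₁/(k₁+k₂) = 0.04160.
C_B = 0.04160·(C_{A0}−C_A) = 0.04160×1.971 = 0.0820 kmol/m³.

0.0820 kmol/m³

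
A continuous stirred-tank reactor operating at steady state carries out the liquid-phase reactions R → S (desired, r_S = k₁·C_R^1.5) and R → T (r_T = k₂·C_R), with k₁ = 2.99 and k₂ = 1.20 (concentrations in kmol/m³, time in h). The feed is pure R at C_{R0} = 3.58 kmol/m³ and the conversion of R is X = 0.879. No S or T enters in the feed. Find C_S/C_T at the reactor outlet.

1.64

Exit C_R = C_{R0}(1−X) = 3.58×0.121 = 0.4332 kmol/m³.
A CSTR operates uniformly at the exit composition, giving r_S = 0.8525 and r_T = 0.5198 (each k·C_R^n at C_R = 0.4332).
Overall selectivity = C_S/C_T = r_Sτ/(r_Tτ) = r_S/r_T = 1.64.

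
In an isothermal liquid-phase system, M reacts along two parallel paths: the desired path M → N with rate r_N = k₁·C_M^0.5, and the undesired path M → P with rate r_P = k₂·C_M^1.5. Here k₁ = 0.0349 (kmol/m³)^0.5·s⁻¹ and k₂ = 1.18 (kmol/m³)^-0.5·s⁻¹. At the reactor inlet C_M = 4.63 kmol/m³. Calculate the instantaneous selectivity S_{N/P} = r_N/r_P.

S_{N/P} = r_N/r_P = (k₁·C_M^0.5)/(k₂·C_M^1.5) = (k₁/k₂)·C_M⁻¹.
= (0.0349×4.630^0.5) / (1.18×4.630^1.5) = 0.07510/11.76 = 0.00639.

0.00639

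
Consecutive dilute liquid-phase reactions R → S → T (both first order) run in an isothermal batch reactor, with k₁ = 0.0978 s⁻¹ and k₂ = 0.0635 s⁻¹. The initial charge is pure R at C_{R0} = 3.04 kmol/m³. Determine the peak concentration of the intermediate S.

At the optimum, C_{S,max}/C_{R0} = (k₁/k₂)^[k₂/(k₂−k₁)].
= (0.0978/0.0635)^(0.0635/(0.0635−0.0978)) = (1.540)^(-1.851) = 0.4495.
C_{S,max} = 0.4495×3.04 = 1.37 kmol/m³.

1.37 kmol/m³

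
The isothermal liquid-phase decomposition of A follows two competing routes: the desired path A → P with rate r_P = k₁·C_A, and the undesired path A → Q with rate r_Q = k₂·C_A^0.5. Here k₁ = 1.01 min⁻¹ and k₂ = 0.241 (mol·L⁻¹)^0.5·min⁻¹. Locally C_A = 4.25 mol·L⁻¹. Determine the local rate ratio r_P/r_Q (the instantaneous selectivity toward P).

8.64

S_{P/Q} = r_P/r_Q = (k₁·C_A)/(k₂·C_A^0.5) = (k₁/k₂)·C_A^0.5.
= (1.01×4.250) / (0.241×4.250^0.5) = 4.293/0.4968 = 8.64.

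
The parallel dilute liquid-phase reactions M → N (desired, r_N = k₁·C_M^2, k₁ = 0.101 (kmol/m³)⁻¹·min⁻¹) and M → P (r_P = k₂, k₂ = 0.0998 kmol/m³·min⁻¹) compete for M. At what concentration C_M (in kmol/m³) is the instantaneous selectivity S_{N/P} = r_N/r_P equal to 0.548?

S_{N/P} = (k₁/k₂)·C_M^2 ⇒ C_M = (S·k₂/k₁)^(0.5).
= (0.548×0.0998/0.101)^(0.5) = (0.5415)^(0.5) = 0.736 kmol/m³.

0.736 kmol/m³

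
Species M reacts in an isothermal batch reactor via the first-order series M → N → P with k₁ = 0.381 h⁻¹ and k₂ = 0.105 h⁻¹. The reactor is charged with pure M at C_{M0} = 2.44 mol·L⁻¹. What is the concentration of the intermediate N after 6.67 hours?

The intermediate concentration in a first-order A→B→C sequence is C_N = k₁C_{M0}(e^(−k₁t) − e^(−k₂t))/(k₂−k₁).
e^(−k₁t) = e^(−0.381×6.67) = e^(−2.541) = 0.07877; e^(−k₂t) = e^(−0.7003) = 0.4964.
C_N = 0.381×2.44/(0.105−0.381) × (0.07877−0.4964) = (-3.368)×(-0.4176) = 1.407 mol·L⁻¹.

1.41 mol·L⁻¹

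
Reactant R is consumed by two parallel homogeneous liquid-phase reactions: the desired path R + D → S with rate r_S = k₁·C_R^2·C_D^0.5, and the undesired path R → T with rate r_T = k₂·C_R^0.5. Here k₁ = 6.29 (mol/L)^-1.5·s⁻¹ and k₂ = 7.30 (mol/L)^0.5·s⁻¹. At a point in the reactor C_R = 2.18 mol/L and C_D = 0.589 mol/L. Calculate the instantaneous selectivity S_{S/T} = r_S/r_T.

S_{S/T} = r_S/r_T = (k₁·C_R^2·C_D^0.5)/(k₂·C_R^0.5) = (k₁/k₂)·C_R^1.5·C_D^0.5.
= (6.29×2.180^2×0.5890^0.5) / (7.30×2.180^0.5) = 22.94/10.78 = 2.13.

2.13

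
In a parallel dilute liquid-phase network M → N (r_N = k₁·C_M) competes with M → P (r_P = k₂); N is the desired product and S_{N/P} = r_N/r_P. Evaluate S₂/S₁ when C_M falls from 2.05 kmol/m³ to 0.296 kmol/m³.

S_{N/P} = (k₁/k₂)·C_M, so S₂/S₁ = (C_{M,2}/C_{M,1}).
= 0.296/2.05 = 0.144.

0.144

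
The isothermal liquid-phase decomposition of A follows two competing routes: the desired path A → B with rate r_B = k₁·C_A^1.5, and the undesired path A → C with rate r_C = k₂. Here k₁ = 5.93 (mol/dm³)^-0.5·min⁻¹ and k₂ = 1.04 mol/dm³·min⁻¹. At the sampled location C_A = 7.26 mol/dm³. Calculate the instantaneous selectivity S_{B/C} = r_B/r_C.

112

S_{B/C} = r_B/r_C = (k₁·C_A^1.5)/(k₂) = (k₁/k₂)·C_A^1.5.
= (5.93×7.260^1.5) / (1.04) = 116.0/1.040 = 112.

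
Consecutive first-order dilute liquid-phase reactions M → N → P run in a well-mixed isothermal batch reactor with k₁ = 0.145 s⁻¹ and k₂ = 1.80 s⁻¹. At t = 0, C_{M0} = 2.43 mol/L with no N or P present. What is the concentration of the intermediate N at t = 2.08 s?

0.152 mol/L

For first-order series with pure M initially, C_N(t) = k₁C_{M0}/(k₂−k₁)·(e^(−k₁t) − e^(−k₂t)).
e^(−k₁t) = e^(−0.145×2.08) = e^(−0.3016) = 0.7396; e^(−k₂t) = e^(−3.744) = 0.02366.
C_N = 0.145×2.43/(1.80−0.145) × (0.7396−0.02366) = 0.2129×0.7160 = 0.1524 mol/L.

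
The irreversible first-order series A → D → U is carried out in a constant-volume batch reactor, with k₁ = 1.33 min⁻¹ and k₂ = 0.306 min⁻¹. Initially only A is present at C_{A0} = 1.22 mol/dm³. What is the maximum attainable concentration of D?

For a first-order series the maximum intermediate yield is C_{D,max}/C_{A0} = (k₁/k₂)^[k₂/(k₂−k₁)].
= (1.33/0.306)^(0.306/(0.306−1.33)) = (4.346)^(-0.2988) = 0.6446.
C_{D,max} = 0.6446×1.22 = 0.786 mol/dm³.

0.786 mol/dm³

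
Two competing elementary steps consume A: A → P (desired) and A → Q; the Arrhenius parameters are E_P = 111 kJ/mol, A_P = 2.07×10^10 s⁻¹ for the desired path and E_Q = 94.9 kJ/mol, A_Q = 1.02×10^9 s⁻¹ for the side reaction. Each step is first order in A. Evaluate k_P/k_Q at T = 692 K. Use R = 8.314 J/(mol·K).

k_P/k_Q = (A_P/A_Q)·exp[−(E_P−E_Q)/(RT)] = (A_P/A_Q)·exp[(E_Q−E_P)/(RT)].
(E_Q−E_P)/(RT) = (94.9−111)×10³/(8.314×692) = -16100/5753 = -2.798.
k_P/k_Q = (2.07×10^10/1.02×10^9)·exp(-2.798) = 20.29 × 0.06091 = 1.24.
Since E_P > E_Q, raising the temperature improves selectivity toward P.

1.24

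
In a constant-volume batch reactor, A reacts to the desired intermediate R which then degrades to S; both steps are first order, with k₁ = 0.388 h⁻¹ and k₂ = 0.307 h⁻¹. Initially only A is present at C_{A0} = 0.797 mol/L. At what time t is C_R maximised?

2.89 h

For first-order series the maximum of C_R occurs at t_opt = ln(k₂/k₁)/(k₂−k₁).
= ln(0.307/0.388)/(0.307−0.388) = ln(0.7912)/-0.08100 = -0.2342/-0.08100 = 2.89 h.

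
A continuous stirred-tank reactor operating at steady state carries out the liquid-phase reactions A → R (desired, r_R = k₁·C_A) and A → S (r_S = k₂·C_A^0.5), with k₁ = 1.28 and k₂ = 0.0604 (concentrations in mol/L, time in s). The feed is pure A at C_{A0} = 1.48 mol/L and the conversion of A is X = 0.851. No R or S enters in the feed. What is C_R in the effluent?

1.14 mol/L

Exit C_A = C_{A0}(1−X) = 1.48×0.149 = 0.2205 mol/L.
A CSTR operates uniformly at the exit composition, giving r_R = 0.2823 and r_S = 0.02836 (each k·C_A^n at C_A = 0.2205).
Fraction of consumed A going to R: r_R/(r_R+r_S) = 0.9087.
C_R = 0.9087·C_{A0}·X = 0.9087×1.48×0.851 = 1.14 mol/L.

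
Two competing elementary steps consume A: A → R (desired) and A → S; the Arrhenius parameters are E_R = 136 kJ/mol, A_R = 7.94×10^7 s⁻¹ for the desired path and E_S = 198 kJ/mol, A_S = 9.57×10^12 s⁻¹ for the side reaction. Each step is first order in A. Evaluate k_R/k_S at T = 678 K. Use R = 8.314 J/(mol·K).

k_R/k_S = (A_R/A_S)·exp[−(E_R−E_S)/(RT)] = (A_R/A_S)·exp[(E_S−E_R)/(RT)].
(E_S−E_R)/(RT) = (198−136)×10³/(8.314×678) = 62000/5637 = 11.00.
k_R/k_S = (7.94×10^7/9.57×10^12)·exp(11.00) = 8.297×10^-6 × 59812 = 0.496.
Since E_R < E_S, lowering the temperature improves selectivity toward R.

0.496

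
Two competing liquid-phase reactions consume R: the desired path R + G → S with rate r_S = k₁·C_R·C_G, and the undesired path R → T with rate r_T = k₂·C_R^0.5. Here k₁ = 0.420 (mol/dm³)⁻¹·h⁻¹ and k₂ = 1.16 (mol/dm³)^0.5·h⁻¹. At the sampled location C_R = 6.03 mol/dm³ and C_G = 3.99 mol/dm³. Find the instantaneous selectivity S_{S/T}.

3.55

S_{S/T} = r_S/r_T = (k₁·C_R·C_G)/(k₂·C_R^0.5) = (k₁/k₂)·C_R^0.5·C_G.
= (0.420×6.030×3.990) / (1.16×6.030^0.5) = 10.11/2.849 = 3.55.
Since the desired path is higher order in R, keeping C_R high (PFR or concentrated feed) favours S.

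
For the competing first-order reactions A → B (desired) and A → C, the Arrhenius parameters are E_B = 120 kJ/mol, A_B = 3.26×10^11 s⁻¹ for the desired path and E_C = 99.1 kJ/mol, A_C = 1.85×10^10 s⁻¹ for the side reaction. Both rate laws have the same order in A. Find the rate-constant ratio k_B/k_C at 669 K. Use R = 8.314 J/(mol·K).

0.411

Since both paths have the same order in A, the concentration cancels and S_{B/C} = k_B/k_C = (A_B/A_C)·exp[(E_C−E_B)/(RT)].
(E_C−E_B)/(RT) = (99.1−120)×10³/(8.314×669) = -20900/5562 = -3.758.
k_B/k_C = (3.26×10^11/1.85×10^10)·exp(-3.758) = 17.62 × 0.02334 = 0.411.
Since E_B > E_C, raising the temperature improves selectivity toward B.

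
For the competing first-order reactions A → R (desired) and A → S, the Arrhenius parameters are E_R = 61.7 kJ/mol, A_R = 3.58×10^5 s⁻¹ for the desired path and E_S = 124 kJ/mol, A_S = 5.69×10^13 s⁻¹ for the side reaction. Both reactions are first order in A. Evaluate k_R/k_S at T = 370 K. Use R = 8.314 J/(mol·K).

3.93

With equal orders, S_{R/S} = k_R/k_S = (A_R/A_S)·exp[(E_S−E_R)/(RT)].
(E_S−E_R)/(RT) = (124−61.7)×10³/(8.314×370) = 62300/3076 = 20.25.
k_R/k_S = (3.58×10^5/5.69×10^13)·exp(20.25) = 6.292×10^-9 × 6.245×10^8 = 3.93.
Since E_R < E_S, lowering the temperature improves selectivity toward R.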